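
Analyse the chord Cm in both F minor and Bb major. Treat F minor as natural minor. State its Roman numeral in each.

v in F minor; ii in Bb major

The scale of F minor (natural minor) is F G Ab Bb C Db Eb; C is degree 5, and the triad built there (C-Eb-G) is minor, so it is v.
The scale of Bb major is Bb C D Eb F G A; C is degree 2, and the triad built there (C-Eb-G) is minor, so it is ii.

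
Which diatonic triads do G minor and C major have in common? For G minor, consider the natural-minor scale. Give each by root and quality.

Dm, F

Triads in G minor (natural minor): Gm (i), Adim (ii°), B♭ (III), Cm (iv), Dm (v), E♭ (VI), F (VII).
Triads in C major: C (I), Dm (ii), Em (iii), F (IV), G (V), Am (vi), Bdim (vii°).
Shared triads with their functions: Dm (v in G minor, ii in C major); F (VII in G minor, IV in C major).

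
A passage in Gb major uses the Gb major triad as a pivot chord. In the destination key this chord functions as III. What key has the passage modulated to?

The numeral III denotes a major triad on scale degree 3. With Gb on degree 3, the tonic of the new key is Eb.
Degree 3 carries a major triad in natural-minor keys, so the destination is Eb minor.
Check: the diatonic triads of Eb minor (natural minor) are Ebm (i), Fdim (ii°), Gb (III), Abm (iv), Bbm (v), Cb (VI), Db (VII) — Gb major is indeed III.

Eb minor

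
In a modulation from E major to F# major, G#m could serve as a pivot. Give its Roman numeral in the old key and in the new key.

The scale of E major is E F# G# A B C# D#; G# is degree 3, and the triad built there (G#-B-D#) is minor, so it is iii.
The scale of F# major is F# G# A# B C# D# E#; G# is degree 2, and the triad built there (G#-B-D#) is minor, so it is ii.

iii in E major; ii in F# major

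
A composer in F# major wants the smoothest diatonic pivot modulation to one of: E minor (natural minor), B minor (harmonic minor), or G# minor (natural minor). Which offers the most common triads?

Triads of F# major: F# (I), G#m (ii), A#m (iii), B (IV), C# (V), D#m (vi), E#dim (vii°).
E minor (natural minor) shares 0: none.
B minor (harmonic minor) shares 1: F#.
G# minor (natural minor) shares 4: F#, G#m, B, D#m.
The most common triads (4) are shared with G# minor.

G# minor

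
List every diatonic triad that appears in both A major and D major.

A, Bm, D, F#m

Triads in A major: A (I), Bm (ii), C#m (iii), D (IV), E (V), F#m (vi), G#dim (vii°).
Triads in D major: D (I), Em (ii), F#m (iii), G (IV), A (V), Bm (vi), C#dim (vii°).
Shared triads with their functions: A (I in A major, V in D major); Bm (ii in A major, vi in D major); D (IV in A major, I in D major); F#m (vi in A major, iii in D major).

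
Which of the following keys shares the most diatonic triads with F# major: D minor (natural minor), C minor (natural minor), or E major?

E major

Triads of F# major: F# major (I), G# minor (ii), A# minor (iii), B major (IV), C# major (V), D# minor (vi), E# diminished (vii°).
D minor (natural minor) shares 0: none.
C minor (natural minor) shares 0: none.
E major shares 2: G#m, B.
The most common triads (2) are shared with E major.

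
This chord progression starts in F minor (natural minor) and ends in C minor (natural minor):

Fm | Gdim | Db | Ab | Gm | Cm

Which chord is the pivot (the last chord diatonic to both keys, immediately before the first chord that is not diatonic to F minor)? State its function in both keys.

Ab — III in F minor, VI in C minor

Chords diatonic to F minor: Fm, Gdim, Ab, Bbm, Cm, Db, Eb.
Reading the progression, the first chord not in that set is Gm, so the modulation leaves F minor there.
The chord immediately before Gm is Ab, which is diatonic to both keys: III in F minor and VI in C minor.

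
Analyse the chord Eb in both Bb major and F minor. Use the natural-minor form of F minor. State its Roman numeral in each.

The scale of Bb major is Bb C D Eb F G A; Eb is degree 4, and the triad built there (Eb-G-Bb) is major, so it is IV.
The scale of F minor (natural minor) is F G Ab Bb C Db Eb; Eb is degree 7, and the triad built there (Eb-G-Bb) is major, so it is VII.

IV in Bb major; VII in F minor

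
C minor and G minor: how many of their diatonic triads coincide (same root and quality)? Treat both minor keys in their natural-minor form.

4

Diatonic triads of C minor (natural minor): Cm (i), Ddim (ii°), Eb (III), Fm (iv), Gm (v), Ab (VI), Bb (VII).
Diatonic triads of G minor (natural minor): Gm (i), Adim (ii°), Bb (III), Cm (iv), Dm (v), Eb (VI), F (VII).
Matching root and quality in both lists: Cm, Eb, Gm, Bb.
That gives 4 common triads.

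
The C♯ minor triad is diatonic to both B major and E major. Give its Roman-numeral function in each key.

The scale of B major is B C♯ D♯ E F♯ G♯ A♯; C♯ is degree 2, and the triad built there (C♯-E-G♯) is minor, so it is ii.
The scale of E major is E F♯ G♯ A B C♯ D♯; C♯ is degree 6, and the triad built there (C♯-E-G♯) is minor, so it is vi.

ii in B major; vi in E major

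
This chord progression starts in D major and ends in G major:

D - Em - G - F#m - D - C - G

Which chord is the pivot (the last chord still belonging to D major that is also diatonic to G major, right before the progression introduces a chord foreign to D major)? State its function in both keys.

Chords diatonic to D major: D, Em, F#m, G, A, Bm, C#dim.
Reading the progression, the first chord not in that set is C, so the modulation leaves D major there.
The chord immediately before C is D, which is diatonic to both keys: I in D major and V in G major.

D — I in D major, V in G major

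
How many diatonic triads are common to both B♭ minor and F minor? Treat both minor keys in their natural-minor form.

Diatonic triads of B♭ minor (natural minor): B♭m (i), Cdim (ii°), D♭ (III), E♭m (iv), Fm (v), G♭ (VI), A♭ (VII).
Diatonic triads of F minor (natural minor): Fm (i), Gdim (ii°), A♭ (III), B♭m (iv), Cm (v), D♭ (VI), E♭ (VII).
Matching root and quality in both lists: B♭m, D♭, Fm, A♭.
That gives 4 common triads.

4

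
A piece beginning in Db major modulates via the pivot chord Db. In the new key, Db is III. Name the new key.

The numeral III denotes a major triad on scale degree 3. With Db on degree 3, the tonic of the new key is Bb.
Degree 3 carries a major triad in natural-minor keys, so the destination is Bb minor.
Check: the diatonic triads of Bb minor (natural minor) are Bbm (i), Cdim (ii°), Db (III), Ebm (iv), Fm (v), Gb (VI), Ab (VII) — Db is indeed III.

Bb minor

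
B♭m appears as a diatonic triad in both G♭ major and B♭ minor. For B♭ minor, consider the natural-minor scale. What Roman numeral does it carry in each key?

The scale of G♭ major is G♭ A♭ B♭ C♭ D♭ E♭ F; B♭ is degree 3, and the triad built there (B♭-D♭-F) is minor, so it is iii.
The scale of B♭ minor (natural minor) is B♭ C D♭ E♭ F G♭ A♭; B♭ is degree 1, and the triad built there (B♭-D♭-F) is minor, so it is i.

iii in G♭ major; i in B♭ minor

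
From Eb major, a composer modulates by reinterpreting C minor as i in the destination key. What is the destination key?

The numeral i denotes a minor triad on scale degree 1. With C on degree 1, the tonic of the new key is C.
Degree 1 carries a minor triad in minor keys, so the destination is C minor.
Check: the diatonic triads of C minor (natural minor) are Cm (i), Ddim (ii°), Eb (III), Fm (iv), Gm (v), Ab (VI), Bb (VII) — C minor is indeed i.

C minor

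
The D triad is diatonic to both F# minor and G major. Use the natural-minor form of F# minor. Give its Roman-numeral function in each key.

VI in F# minor; V in G major

The scale of F# minor (natural minor) is F# G# A B C# D E; D is degree 6, and the triad built there (D-F#-A) is major, so it is VI.
The scale of G major is G A B C D E F#; D is degree 5, and the triad built there (D-F#-A) is major, so it is V.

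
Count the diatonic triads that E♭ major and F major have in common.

Diatonic triads of E♭ major: E♭ (I), Fm (ii), Gm (iii), A♭ (IV), B♭ (V), Cm (vi), Ddim (vii°).
Diatonic triads of F major: F (I), Gm (ii), Am (iii), B♭ (IV), C (V), Dm (vi), Edim (vii°).
Matching root and quality in both lists: Gm, B♭.
That gives 2 common triads.

2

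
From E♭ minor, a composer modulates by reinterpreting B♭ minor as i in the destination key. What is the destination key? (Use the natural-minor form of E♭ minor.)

B♭ minor

The numeral i denotes a minor triad on scale degree 1. With B♭ on degree 1, the tonic of the new key is B♭.
Degree 1 carries a minor triad in minor keys, so the destination is B♭ minor.
Check: the diatonic triads of B♭ minor (natural minor) are B♭m (i), Cdim (ii°), D♭ (III), E♭m (iv), Fm (v), G♭ (VI), A♭ (VII) — B♭ minor is indeed i.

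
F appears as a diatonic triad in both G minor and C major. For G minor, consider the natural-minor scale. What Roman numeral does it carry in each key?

VII in G minor; IV in C major

The scale of G minor (natural minor) is G A Bb C D Eb F; F is degree 7, and the triad built there (F-A-C) is major, so it is VII.
The scale of C major is C D E F G A B; F is degree 4, and the triad built there (F-A-C) is major, so it is IV.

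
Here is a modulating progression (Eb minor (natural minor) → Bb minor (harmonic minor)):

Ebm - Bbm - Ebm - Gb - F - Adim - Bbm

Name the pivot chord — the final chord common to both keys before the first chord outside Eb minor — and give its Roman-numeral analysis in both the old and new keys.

Gb — III in Eb minor, VI in Bb minor

Chords diatonic to Eb minor: Ebm, Fdim, Gb, Abm, Bbm, Cb, Db.
Reading the progression, the first chord not in that set is F, so the modulation leaves Eb minor there.
The chord immediately before F is Gb, which is diatonic to both keys: III in Eb minor and VI in Bb minor.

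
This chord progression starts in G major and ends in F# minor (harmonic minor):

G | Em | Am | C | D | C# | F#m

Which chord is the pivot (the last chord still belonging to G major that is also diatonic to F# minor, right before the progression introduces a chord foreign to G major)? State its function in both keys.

D — V in G major, VI in F# minor

Chords diatonic to G major: G, Am, Bm, C, D, Em, F#dim.
Reading the progression, the first chord not in that set is C#, so the modulation leaves G major there.
The chord immediately before C# is D, which is diatonic to both keys: V in G major and VI in F# minor.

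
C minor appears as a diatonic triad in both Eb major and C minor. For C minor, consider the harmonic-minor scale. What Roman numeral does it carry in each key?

vi in Eb major; i in C minor

The scale of Eb major is Eb F G Ab Bb C D; C is degree 6, and the triad built there (C-Eb-G) is minor, so it is vi.
The scale of C minor (harmonic minor) is C D Eb F G Ab B; C is degree 1, and the triad built there (C-Eb-G) is minor, so it is i.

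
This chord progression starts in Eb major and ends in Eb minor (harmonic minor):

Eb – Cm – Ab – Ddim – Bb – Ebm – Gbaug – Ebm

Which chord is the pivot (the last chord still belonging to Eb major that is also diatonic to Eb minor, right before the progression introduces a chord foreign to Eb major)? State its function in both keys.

Bb — V in Eb major, V in Eb minor

Chords diatonic to Eb major: Eb, Fm, Gm, Ab, Bb, Cm, Ddim.
Reading the progression, the first chord not in that set is Ebm, so the modulation leaves Eb major there.
The chord immediately before Ebm is Bb, which is diatonic to both keys: V in Eb major and V in Eb minor.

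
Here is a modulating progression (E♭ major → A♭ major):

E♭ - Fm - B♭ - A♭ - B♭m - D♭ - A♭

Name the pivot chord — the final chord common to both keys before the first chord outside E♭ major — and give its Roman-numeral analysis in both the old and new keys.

Chords diatonic to E♭ major: E♭, Fm, Gm, A♭, B♭, Cm, Ddim.
Reading the progression, the first chord not in that set is B♭m, so the modulation leaves E♭ major there.
The chord immediately before B♭m is A♭, which is diatonic to both keys: IV in E♭ major and I in A♭ major.

A♭ — IV in E♭ major, I in A♭ major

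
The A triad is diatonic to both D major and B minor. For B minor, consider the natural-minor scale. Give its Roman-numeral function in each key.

The scale of D major is D E F# G A B C#; A is degree 5, and the triad built there (A-C#-E) is major, so it is V.
The scale of B minor (natural minor) is B C# D E F# G A; A is degree 7, and the triad built there (A-C#-E) is major, so it is VII.

V in D major; VII in B minor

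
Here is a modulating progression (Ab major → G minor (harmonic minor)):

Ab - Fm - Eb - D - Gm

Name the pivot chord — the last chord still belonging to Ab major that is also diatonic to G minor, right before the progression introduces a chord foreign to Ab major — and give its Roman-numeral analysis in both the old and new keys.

Eb — V in Ab major, VI in G minor

Chords diatonic to Ab major: Ab, Bbm, Cm, Db, Eb, Fm, Gdim.
Reading the progression, the first chord not in that set is D, so the modulation leaves Ab major there.
The chord immediately before D is Eb, which is diatonic to both keys: V in Ab major and VI in G minor.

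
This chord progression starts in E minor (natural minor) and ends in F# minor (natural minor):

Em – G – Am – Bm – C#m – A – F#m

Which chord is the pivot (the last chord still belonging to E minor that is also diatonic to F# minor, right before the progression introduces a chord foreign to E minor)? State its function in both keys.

Chords diatonic to E minor: Em, F#dim, G, Am, Bm, C, D.
Reading the progression, the first chord not in that set is C#m, so the modulation leaves E minor there.
The chord immediately before C#m is Bm, which is diatonic to both keys: v in E minor and iv in F# minor.

Bm — v in E minor, iv in F# minor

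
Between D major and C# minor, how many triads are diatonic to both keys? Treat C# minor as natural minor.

Diatonic triads of D major: D major (I), E minor (ii), F# minor (iii), G major (IV), A major (V), B minor (vi), C# diminished (vii°).
Diatonic triads of C# minor (natural minor): C# minor (i), D# diminished (ii°), E major (III), F# minor (iv), G# minor (v), A major (VI), B major (VII).
Matching root and quality in both lists: F# minor, A major.
That gives 2 common triads.

2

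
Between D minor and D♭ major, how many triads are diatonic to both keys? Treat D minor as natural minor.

Diatonic triads of D minor (natural minor): Dm (i), Edim (ii°), F (III), Gm (iv), Am (v), B♭ (VI), C (VII).
Diatonic triads of D♭ major: D♭ (I), E♭m (ii), Fm (iii), G♭ (IV), A♭ (V), B♭m (vi), Cdim (vii°).
No triad has the same root and quality in both keys.

0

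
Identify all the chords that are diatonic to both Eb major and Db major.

Triads in Eb major: Eb major (I), F minor (ii), G minor (iii), Ab major (IV), Bb major (V), C minor (vi), D diminished (vii°).
Triads in Db major: Db major (I), Eb minor (ii), F minor (iii), Gb major (IV), Ab major (V), Bb minor (vi), C diminished (vii°).
Shared triads with their functions: F minor (ii in Eb major, iii in Db major); Ab major (IV in Eb major, V in Db major).

Fm, Ab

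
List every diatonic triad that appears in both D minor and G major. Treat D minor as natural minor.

Triads in D minor (natural minor): D minor (i), E diminished (ii°), F major (III), G minor (iv), A minor (v), Bb major (VI), C major (VII).
Triads in G major: G major (I), A minor (ii), B minor (iii), C major (IV), D major (V), E minor (vi), F# diminished (vii°).
Shared triads with their functions: A minor (v in D minor, ii in G major); C major (VII in D minor, IV in G major).

Am, C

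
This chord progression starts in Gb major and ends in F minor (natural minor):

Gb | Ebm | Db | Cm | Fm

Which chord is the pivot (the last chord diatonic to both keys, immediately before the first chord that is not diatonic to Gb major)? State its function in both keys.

Chords diatonic to Gb major: Gb, Abm, Bbm, Cb, Db, Ebm, Fdim.
Reading the progression, the first chord not in that set is Cm, so the modulation leaves Gb major there.
The chord immediately before Cm is Db, which is diatonic to both keys: V in Gb major and VI in F minor.

Db — V in Gb major, VI in F minor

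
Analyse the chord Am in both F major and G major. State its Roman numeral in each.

The scale of F major is F G A Bb C D E; A is degree 3, and the triad built there (A-C-E) is minor, so it is iii.
The scale of G major is G A B C D E F#; A is degree 2, and the triad built there (A-C-E) is minor, so it is ii.

iii in F major; ii in G major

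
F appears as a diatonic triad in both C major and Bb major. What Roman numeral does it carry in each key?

IV in C major; V in Bb major

The scale of C major is C D E F G A B; F is degree 4, and the triad built there (F-A-C) is major, so it is IV.
The scale of Bb major is Bb C D Eb F G A; F is degree 5, and the triad built there (F-A-C) is major, so it is V.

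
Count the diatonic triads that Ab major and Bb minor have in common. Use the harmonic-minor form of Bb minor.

1

Diatonic triads of Ab major: Ab (I), Bbm (ii), Cm (iii), Db (IV), Eb (V), Fm (vi), Gdim (vii°).
Diatonic triads of Bb minor (harmonic minor): Bbm (i), Cdim (ii°), Dbaug (III+), Ebm (iv), F (V), Gb (VI), Adim (vii°).
Matching root and quality in both lists: Bbm.
That gives 1 common triad.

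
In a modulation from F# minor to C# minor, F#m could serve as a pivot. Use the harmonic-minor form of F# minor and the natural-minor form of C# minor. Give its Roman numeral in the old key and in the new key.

The scale of F# minor (harmonic minor) is F# G# A B C# D E#; F# is degree 1, and the triad built there (F#-A-C#) is minor, so it is i.
The scale of C# minor (natural minor) is C# D# E F# G# A B; F# is degree 4, and the triad built there (F#-A-C#) is minor, so it is iv.

i in F# minor; iv in C# minor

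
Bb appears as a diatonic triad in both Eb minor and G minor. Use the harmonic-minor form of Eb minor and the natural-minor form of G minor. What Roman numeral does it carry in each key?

The scale of Eb minor (harmonic minor) is Eb F Gb Ab Bb Cb D; Bb is degree 5, and the triad built there (Bb-D-F) is major, so it is V.
The scale of G minor (natural minor) is G A Bb C D Eb F; Bb is degree 3, and the triad built there (Bb-D-F) is major, so it is III.

V in Eb minor; III in G minor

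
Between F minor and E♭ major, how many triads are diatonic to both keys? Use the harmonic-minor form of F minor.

Diatonic triads of F minor (harmonic minor): Fm (i), Gdim (ii°), A♭aug (III+), B♭m (iv), C (V), D♭ (VI), Edim (vii°).
Diatonic triads of E♭ major: E♭ (I), Fm (ii), Gm (iii), A♭ (IV), B♭ (V), Cm (vi), Ddim (vii°).
Matching root and quality in both lists: Fm.
That gives 1 common triad.

1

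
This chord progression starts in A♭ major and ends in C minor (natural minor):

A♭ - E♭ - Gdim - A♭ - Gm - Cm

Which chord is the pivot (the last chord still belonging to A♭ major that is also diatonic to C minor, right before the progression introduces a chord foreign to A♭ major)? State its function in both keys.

A♭ — I in A♭ major, VI in C minor

Chords diatonic to A♭ major: A♭, B♭m, Cm, D♭, E♭, Fm, Gdim.
Reading the progression, the first chord not in that set is Gm, so the modulation leaves A♭ major there.
The chord immediately before Gm is A♭, which is diatonic to both keys: I in A♭ major and VI in C minor.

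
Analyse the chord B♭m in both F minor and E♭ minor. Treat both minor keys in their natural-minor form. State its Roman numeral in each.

iv in F minor; v in E♭ minor

The scale of F minor (natural minor) is F G A♭ B♭ C D♭ E♭; B♭ is degree 4, and the triad built there (B♭-D♭-F) is minor, so it is iv.
The scale of E♭ minor (natural minor) is E♭ F G♭ A♭ B♭ C♭ D♭; B♭ is degree 5, and the triad built there (B♭-D♭-F) is minor, so it is v.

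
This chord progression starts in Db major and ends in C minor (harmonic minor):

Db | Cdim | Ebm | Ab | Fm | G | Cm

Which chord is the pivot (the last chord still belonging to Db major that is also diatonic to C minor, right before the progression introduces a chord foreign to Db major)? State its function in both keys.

Chords diatonic to Db major: Db, Ebm, Fm, Gb, Ab, Bbm, Cdim.
Reading the progression, the first chord not in that set is G, so the modulation leaves Db major there.
The chord immediately before G is Fm, which is diatonic to both keys: iii in Db major and iv in C minor.

Fm — iii in Db major, iv in C minor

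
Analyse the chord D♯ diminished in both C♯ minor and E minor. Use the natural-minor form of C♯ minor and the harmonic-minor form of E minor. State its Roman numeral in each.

The scale of C♯ minor (natural minor) is C♯ D♯ E F♯ G♯ A B; D♯ is degree 2, and the triad built there (D♯-F♯-A) is diminished, so it is ii°.
The scale of E minor (harmonic minor) is E F♯ G A B C D♯; D♯ is degree 7, and the triad built there (D♯-F♯-A) is diminished, so it is vii°.

ii° in C♯ minor; vii° in E minor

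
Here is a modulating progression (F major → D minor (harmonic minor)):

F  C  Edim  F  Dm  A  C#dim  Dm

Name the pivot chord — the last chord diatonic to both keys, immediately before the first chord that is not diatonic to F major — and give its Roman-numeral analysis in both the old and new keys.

Chords diatonic to F major: F, Gm, Am, Bb, C, Dm, Edim.
Reading the progression, the first chord not in that set is A, so the modulation leaves F major there.
The chord immediately before A is Dm, which is diatonic to both keys: vi in F major and i in D minor.

Dm — vi in F major, i in D minor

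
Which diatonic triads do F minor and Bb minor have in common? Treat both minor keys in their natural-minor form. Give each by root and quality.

Fm, Ab, Bbm, Db

Triads in F minor (natural minor): Fm (i), Gdim (ii°), Ab (III), Bbm (iv), Cm (v), Db (VI), Eb (VII).
Triads in Bb minor (natural minor): Bbm (i), Cdim (ii°), Db (III), Ebm (iv), Fm (v), Gb (VI), Ab (VII).
Shared triads with their functions: Fm (i in F minor, v in Bb minor); Ab (III in F minor, VII in Bb minor); Bbm (iv in F minor, i in Bb minor); Db (VI in F minor, III in Bb minor).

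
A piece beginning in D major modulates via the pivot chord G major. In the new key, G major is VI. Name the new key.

The numeral VI denotes a major triad on scale degree 6. With G on degree 6, the tonic of the new key is B.
Degree 6 carries a major triad in minor keys, so the destination is B minor.
Check: the diatonic triads of B minor (natural minor) are Bm (i), C#dim (ii°), D (III), Em (iv), F#m (v), G (VI), A (VII) — G major is indeed VI.

B minor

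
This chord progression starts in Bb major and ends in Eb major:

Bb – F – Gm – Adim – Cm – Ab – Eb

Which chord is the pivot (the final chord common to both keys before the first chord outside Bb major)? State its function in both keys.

Chords diatonic to Bb major: Bb, Cm, Dm, Eb, F, Gm, Adim.
Reading the progression, the first chord not in that set is Ab, so the modulation leaves Bb major there.
The chord immediately before Ab is Cm, which is diatonic to both keys: ii in Bb major and vi in Eb major.

Cm — ii in Bb major, vi in Eb major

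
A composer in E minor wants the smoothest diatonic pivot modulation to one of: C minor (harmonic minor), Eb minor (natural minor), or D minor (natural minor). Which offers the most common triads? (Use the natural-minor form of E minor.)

Triads of E minor (natural minor): Em (i), F#dim (ii°), G (III), Am (iv), Bm (v), C (VI), D (VII).
C minor (harmonic minor) shares 1: G.
Eb minor (natural minor) shares 0: none.
D minor (natural minor) shares 2: Am, C.
The most common triads (2) are shared with D minor.

D minor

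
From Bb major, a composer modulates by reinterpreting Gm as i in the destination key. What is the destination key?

G minor

The numeral i denotes a minor triad on scale degree 1. With G on degree 1, the tonic of the new key is G.
Degree 1 carries a minor triad in minor keys, so the destination is G minor.
Check: the diatonic triads of G minor (natural minor) are Gm (i), Adim (ii°), Bb (III), Cm (iv), Dm (v), Eb (VI), F (VII) — Gm is indeed i.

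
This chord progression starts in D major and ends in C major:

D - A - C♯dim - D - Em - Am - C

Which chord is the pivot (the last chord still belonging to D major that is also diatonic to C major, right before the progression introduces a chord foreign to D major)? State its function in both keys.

Em — ii in D major, iii in C major

Chords diatonic to D major: D, Em, F♯m, G, A, Bm, C♯dim.
Reading the progression, the first chord not in that set is Am, so the modulation leaves D major there.
The chord immediately before Am is Em, which is diatonic to both keys: ii in D major and iii in C major.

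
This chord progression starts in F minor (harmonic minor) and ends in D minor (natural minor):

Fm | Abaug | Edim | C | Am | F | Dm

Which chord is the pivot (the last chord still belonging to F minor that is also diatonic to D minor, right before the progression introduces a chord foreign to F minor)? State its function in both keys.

C — V in F minor, VII in D minor

Chords diatonic to F minor: Fm, Gdim, Abaug, Bbm, C, Db, Edim.
Reading the progression, the first chord not in that set is Am, so the modulation leaves F minor there.
The chord immediately before Am is C, which is diatonic to both keys: V in F minor and VII in D minor.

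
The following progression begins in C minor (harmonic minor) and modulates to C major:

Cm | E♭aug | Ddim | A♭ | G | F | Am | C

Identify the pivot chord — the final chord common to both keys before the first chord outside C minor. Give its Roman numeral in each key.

G — V in C minor, V in C major

Chords diatonic to C minor: Cm, Ddim, E♭aug, Fm, G, A♭, Bdim.
Reading the progression, the first chord not in that set is F, so the modulation leaves C minor there.
The chord immediately before F is G, which is diatonic to both keys: V in C minor and V in C major.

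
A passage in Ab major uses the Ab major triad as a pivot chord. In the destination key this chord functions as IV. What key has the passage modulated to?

The numeral IV denotes a major triad on scale degree 4. With Ab on degree 4, the tonic of the new key is Eb.
Degree 4 carries a major triad in major keys, so the destination is Eb major.
Check: the diatonic triads of Eb major are Eb (I), Fm (ii), Gm (iii), Ab (IV), Bb (V), Cm (vi), Ddim (vii°) — Ab major is indeed IV.

Eb major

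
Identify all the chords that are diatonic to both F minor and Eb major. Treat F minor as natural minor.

Triads in F minor (natural minor): Fm (i), Gdim (ii°), Ab (III), Bbm (iv), Cm (v), Db (VI), Eb (VII).
Triads in Eb major: Eb (I), Fm (ii), Gm (iii), Ab (IV), Bb (V), Cm (vi), Ddim (vii°).
Shared triads with their functions: Fm (i in F minor, ii in Eb major); Ab (III in F minor, IV in Eb major); Cm (v in F minor, vi in Eb major); Eb (VII in F minor, I in Eb major).

Fm, Ab, Cm, Eb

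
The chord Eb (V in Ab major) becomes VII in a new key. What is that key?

The numeral VII denotes a major triad on scale degree 7. With Eb on degree 7, the tonic of the new key is F.
Degree 7 carries a major triad in natural-minor keys, so the destination is F minor.
Check: the diatonic triads of F minor (natural minor) are Fm (i), Gdim (ii°), Ab (III), Bbm (iv), Cm (v), Db (VI), Eb (VII) — Eb is indeed VII.

F minor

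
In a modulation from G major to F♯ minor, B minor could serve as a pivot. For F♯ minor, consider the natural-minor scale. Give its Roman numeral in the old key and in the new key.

The scale of G major is G A B C D E F♯; B is degree 3, and the triad built there (B-D-F♯) is minor, so it is iii.
The scale of F♯ minor (natural minor) is F♯ G♯ A B C♯ D E; B is degree 4, and the triad built there (B-D-F♯) is minor, so it is iv.

iii in G major; iv in F♯ minor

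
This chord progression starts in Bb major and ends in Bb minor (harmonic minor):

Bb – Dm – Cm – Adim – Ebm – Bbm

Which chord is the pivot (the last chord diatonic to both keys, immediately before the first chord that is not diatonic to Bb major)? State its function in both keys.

Chords diatonic to Bb major: Bb, Cm, Dm, Eb, F, Gm, Adim.
Reading the progression, the first chord not in that set is Ebm, so the modulation leaves Bb major there.
The chord immediately before Ebm is Adim, which is diatonic to both keys: vii° in Bb major and vii° in Bb minor.

Adim — vii° in Bb major, vii° in Bb minor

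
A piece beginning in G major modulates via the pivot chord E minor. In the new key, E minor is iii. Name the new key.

C major

The numeral iii denotes a minor triad on scale degree 3. With E on degree 3, the tonic of the new key is C.
Degree 3 carries a minor triad in major keys, so the destination is C major.
Check: the diatonic triads of C major are C (I), Dm (ii), Em (iii), F (IV), G (V), Am (vi), Bdim (vii°) — E minor is indeed iii.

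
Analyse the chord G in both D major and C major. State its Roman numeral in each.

The scale of D major is D E F# G A B C#; G is degree 4, and the triad built there (G-B-D) is major, so it is IV.
The scale of C major is C D E F G A B; G is degree 5, and the triad built there (G-B-D) is major, so it is V.

IV in D major; V in C major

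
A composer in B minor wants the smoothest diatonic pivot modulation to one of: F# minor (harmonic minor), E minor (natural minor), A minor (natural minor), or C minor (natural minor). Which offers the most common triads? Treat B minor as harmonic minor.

E minor

Triads of B minor (harmonic minor): Bm (i), C#dim (ii°), Daug (III+), Em (iv), F# (V), G (VI), A#dim (vii°).
F# minor (harmonic minor) shares 1: Bm.
E minor (natural minor) shares 3: Bm, Em, G.
A minor (natural minor) shares 2: Em, G.
C minor (natural minor) shares 0: none.
The most common triads (3) are shared with E minor.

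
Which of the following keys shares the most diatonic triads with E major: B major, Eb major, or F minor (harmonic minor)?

Triads of E major: E (I), F#m (ii), G#m (iii), A (IV), B (V), C#m (vi), D#dim (vii°).
B major shares 4: E, G#m, B, C#m.
Eb major shares 0: none.
F minor (harmonic minor) shares 0: none.
The most common triads (4) are shared with B major.

B major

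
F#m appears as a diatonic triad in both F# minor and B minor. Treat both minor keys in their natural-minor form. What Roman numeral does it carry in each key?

i in F# minor; v in B minor

The scale of F# minor (natural minor) is F# G# A B C# D E; F# is degree 1, and the triad built there (F#-A-C#) is minor, so it is i.
The scale of B minor (natural minor) is B C# D E F# G A; F# is degree 5, and the triad built there (F#-A-C#) is minor, so it is v.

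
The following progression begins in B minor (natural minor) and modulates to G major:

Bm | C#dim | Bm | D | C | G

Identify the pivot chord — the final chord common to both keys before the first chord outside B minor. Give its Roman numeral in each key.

Chords diatonic to B minor: Bm, C#dim, D, Em, F#m, G, A.
Reading the progression, the first chord not in that set is C, so the modulation leaves B minor there.
The chord immediately before C is D, which is diatonic to both keys: III in B minor and V in G major.

D — III in B minor, V in G major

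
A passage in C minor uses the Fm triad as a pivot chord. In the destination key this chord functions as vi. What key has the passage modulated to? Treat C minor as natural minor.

Ab major

The numeral vi denotes a minor triad on scale degree 6. With F on degree 6, the tonic of the new key is Ab.
Degree 6 carries a minor triad in major keys, so the destination is Ab major.
Check: the diatonic triads of Ab major are Ab (I), Bbm (ii), Cm (iii), Db (IV), Eb (V), Fm (vi), Gdim (vii°) — Fm is indeed vi.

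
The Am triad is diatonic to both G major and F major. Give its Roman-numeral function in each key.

The scale of G major is G A B C D E F#; A is degree 2, and the triad built there (A-C-E) is minor, so it is ii.
The scale of F major is F G A Bb C D E; A is degree 3, and the triad built there (A-C-E) is minor, so it is iii.

ii in G major; iii in F major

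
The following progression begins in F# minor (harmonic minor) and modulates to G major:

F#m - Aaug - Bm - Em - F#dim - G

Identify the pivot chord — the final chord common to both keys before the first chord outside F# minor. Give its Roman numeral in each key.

Bm — iv in F# minor, iii in G major

Chords diatonic to F# minor: F#m, G#dim, Aaug, Bm, C#, D, E#dim.
Reading the progression, the first chord not in that set is Em, so the modulation leaves F# minor there.
The chord immediately before Em is Bm, which is diatonic to both keys: iv in F# minor and iii in G major.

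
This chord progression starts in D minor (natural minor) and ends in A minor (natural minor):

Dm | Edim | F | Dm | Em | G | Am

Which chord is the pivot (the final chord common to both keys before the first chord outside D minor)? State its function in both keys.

Chords diatonic to D minor: Dm, Edim, F, Gm, Am, Bb, C.
Reading the progression, the first chord not in that set is Em, so the modulation leaves D minor there.
The chord immediately before Em is Dm, which is diatonic to both keys: i in D minor and iv in A minor.

Dm — i in D minor, iv in A minor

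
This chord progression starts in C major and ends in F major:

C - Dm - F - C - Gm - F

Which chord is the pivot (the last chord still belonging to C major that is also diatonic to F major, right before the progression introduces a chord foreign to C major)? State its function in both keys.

Chords diatonic to C major: C, Dm, Em, F, G, Am, Bdim.
Reading the progression, the first chord not in that set is Gm, so the modulation leaves C major there.
The chord immediately before Gm is C, which is diatonic to both keys: I in C major and V in F major.

C — I in C major, V in F major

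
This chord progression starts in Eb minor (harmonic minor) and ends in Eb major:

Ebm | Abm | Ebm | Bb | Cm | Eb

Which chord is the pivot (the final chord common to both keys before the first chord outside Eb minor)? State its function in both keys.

Bb — V in Eb minor, V in Eb major

Chords diatonic to Eb minor: Ebm, Fdim, Gbaug, Abm, Bb, Cb, Ddim.
Reading the progression, the first chord not in that set is Cm, so the modulation leaves Eb minor there.
The chord immediately before Cm is Bb, which is diatonic to both keys: V in Eb minor and V in Eb major.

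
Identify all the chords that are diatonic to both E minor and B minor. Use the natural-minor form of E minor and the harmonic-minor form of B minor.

Triads in E minor (natural minor): Em (i), F#dim (ii°), G (III), Am (iv), Bm (v), C (VI), D (VII).
Triads in B minor (harmonic minor): Bm (i), C#dim (ii°), Daug (III+), Em (iv), F# (V), G (VI), A#dim (vii°).
Shared triads with their functions: Em (i in E minor, iv in B minor); G (III in E minor, VI in B minor); Bm (v in E minor, i in B minor).

Em, G, Bm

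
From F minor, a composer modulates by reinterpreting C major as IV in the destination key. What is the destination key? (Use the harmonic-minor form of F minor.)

The numeral IV denotes a major triad on scale degree 4. With C on degree 4, the tonic of the new key is G.
Degree 4 carries a major triad in major keys, so the destination is G major.
Check: the diatonic triads of G major are G (I), Am (ii), Bm (iii), C (IV), D (V), Em (vi), F#dim (vii°) — C major is indeed IV.

G major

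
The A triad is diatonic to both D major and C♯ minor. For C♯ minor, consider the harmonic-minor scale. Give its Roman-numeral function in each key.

V in D major; VI in C♯ minor

The scale of D major is D E F♯ G A B C♯; A is degree 5, and the triad built there (A-C♯-E) is major, so it is V.
The scale of C♯ minor (harmonic minor) is C♯ D♯ E F♯ G♯ A B♯; A is degree 6, and the triad built there (A-C♯-E) is major, so it is VI.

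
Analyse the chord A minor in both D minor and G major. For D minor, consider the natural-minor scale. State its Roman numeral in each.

v in D minor; ii in G major

The scale of D minor (natural minor) is D E F G A Bb C; A is degree 5, and the triad built there (A-C-E) is minor, so it is v.
The scale of G major is G A B C D E F#; A is degree 2, and the triad built there (A-C-E) is minor, so it is ii.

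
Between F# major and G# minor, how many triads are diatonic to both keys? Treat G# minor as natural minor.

Diatonic triads of F# major: F# (I), G#m (ii), A#m (iii), B (IV), C# (V), D#m (vi), E#dim (vii°).
Diatonic triads of G# minor (natural minor): G#m (i), A#dim (ii°), B (III), C#m (iv), D#m (v), E (VI), F# (VII).
Matching root and quality in both lists: F#, G#m, B, D#m.
That gives 4 common triads.

4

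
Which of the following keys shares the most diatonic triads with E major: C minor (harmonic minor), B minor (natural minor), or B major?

Triads of E major: E (I), F#m (ii), G#m (iii), A (IV), B (V), C#m (vi), D#dim (vii°).
C minor (harmonic minor) shares 0: none.
B minor (natural minor) shares 2: F#m, A.
B major shares 4: E, G#m, B, C#m.
The most common triads (4) are shared with B major.

B major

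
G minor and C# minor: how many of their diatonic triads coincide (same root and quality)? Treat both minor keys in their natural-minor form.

0

Diatonic triads of G minor (natural minor): G minor (i), A diminished (ii°), Bb major (III), C minor (iv), D minor (v), Eb major (VI), F major (VII).
Diatonic triads of C# minor (natural minor): C# minor (i), D# diminished (ii°), E major (III), F# minor (iv), G# minor (v), A major (VI), B major (VII).
No triad has the same root and quality in both keys.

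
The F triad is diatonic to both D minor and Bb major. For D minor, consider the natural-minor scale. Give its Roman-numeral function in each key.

The scale of D minor (natural minor) is D E F G A Bb C; F is degree 3, and the triad built there (F-A-C) is major, so it is III.
The scale of Bb major is Bb C D Eb F G A; F is degree 5, and the triad built there (F-A-C) is major, so it is V.

III in D minor; V in Bb major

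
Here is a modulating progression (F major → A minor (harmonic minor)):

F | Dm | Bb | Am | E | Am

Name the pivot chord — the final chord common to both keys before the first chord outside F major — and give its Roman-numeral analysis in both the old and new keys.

Am — iii in F major, i in A minor

Chords diatonic to F major: F, Gm, Am, Bb, C, Dm, Edim.
Reading the progression, the first chord not in that set is E, so the modulation leaves F major there.
The chord immediately before E is Am, which is diatonic to both keys: iii in F major and i in A minor.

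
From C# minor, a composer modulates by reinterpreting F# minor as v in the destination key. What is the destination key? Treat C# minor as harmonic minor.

The numeral v denotes a minor triad on scale degree 5. With F# on degree 5, the tonic of the new key is B.
Degree 5 carries a minor triad in natural-minor keys, so the destination is B minor.
Check: the diatonic triads of B minor (natural minor) are Bm (i), C#dim (ii°), D (III), Em (iv), F#m (v), G (VI), A (VII) — F# minor is indeed v.

B minor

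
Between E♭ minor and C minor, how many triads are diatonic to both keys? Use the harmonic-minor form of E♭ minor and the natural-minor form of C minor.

Diatonic triads of E♭ minor (harmonic minor): E♭m (i), Fdim (ii°), G♭aug (III+), A♭m (iv), B♭ (V), C♭ (VI), Ddim (vii°).
Diatonic triads of C minor (natural minor): Cm (i), Ddim (ii°), E♭ (III), Fm (iv), Gm (v), A♭ (VI), B♭ (VII).
Matching root and quality in both lists: B♭, Ddim.
That gives 2 common triads.

2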